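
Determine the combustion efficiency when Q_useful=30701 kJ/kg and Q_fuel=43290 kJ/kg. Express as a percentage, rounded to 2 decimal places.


Efficiency = (Q_useful / Q_fuel) * 100
Efficiency = (30701 / 43290) * 100
Efficiency = 0.7092 * 100 = 70.92%


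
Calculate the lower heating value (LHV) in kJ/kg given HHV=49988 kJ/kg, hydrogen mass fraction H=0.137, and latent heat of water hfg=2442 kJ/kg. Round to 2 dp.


LHV = HHV - hfg * 9 * H
Water correction = 2442 * 9 * 0.137 = 3010.986 kJ/kg
LHV = 49988 - 3010.986 = 46977.01 kJ/kg


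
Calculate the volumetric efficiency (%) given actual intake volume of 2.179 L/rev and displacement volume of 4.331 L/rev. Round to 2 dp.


eta_v = (V_actual / V_disp) * 100
Ratio = 2.179 / 4.331 = 0.5031
eta_v = 0.5031 * 100 = 50.31%


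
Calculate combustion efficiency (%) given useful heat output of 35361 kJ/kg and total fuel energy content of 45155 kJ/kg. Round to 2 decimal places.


Efficiency = (Q_useful / Q_fuel) * 100
Efficiency = (35361 / 45155) * 100
Efficiency = 0.7831 * 100 = 78.31%


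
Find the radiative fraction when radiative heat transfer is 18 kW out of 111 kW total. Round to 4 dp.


f_rad = Q_rad / Q_total
f_rad = 18 / 111 = 0.1622


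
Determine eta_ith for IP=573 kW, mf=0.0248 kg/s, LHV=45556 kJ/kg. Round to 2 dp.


eta_ith = (IP / (mf * LHV)) * 100
Denominator = 0.0248 * 45556 = 1129.7888 kW
eta_ith = (573 / 1129.7888) * 100 = 50.72%


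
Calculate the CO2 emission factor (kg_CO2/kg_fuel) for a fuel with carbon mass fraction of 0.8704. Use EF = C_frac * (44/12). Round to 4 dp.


EF = C_frac * (M_CO2 / M_C)
EF = 0.8704 * (44/12)
EF = 0.8704 * 3.666667 = 3.1915 kg_CO2/kg_fuel


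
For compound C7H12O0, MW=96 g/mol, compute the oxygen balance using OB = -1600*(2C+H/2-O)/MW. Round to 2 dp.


OB = -1600 * (2C + H/2 - O) / MW
Inner = 2*7 + 12/2 - 0 = 20.00
OB = -1600 * 20.00 / 96 = -333.33%


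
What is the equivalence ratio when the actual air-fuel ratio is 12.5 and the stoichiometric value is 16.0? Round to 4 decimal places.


phi = AFR_stoich / AFR_actual
phi = 16.0 / 12.5 = 1.2800


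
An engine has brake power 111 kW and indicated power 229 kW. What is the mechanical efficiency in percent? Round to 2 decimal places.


eta_mech = (BP / IP) * 100
Ratio = 111 / 229 = 0.4847
eta_mech = 0.4847 * 100 = 48.47%


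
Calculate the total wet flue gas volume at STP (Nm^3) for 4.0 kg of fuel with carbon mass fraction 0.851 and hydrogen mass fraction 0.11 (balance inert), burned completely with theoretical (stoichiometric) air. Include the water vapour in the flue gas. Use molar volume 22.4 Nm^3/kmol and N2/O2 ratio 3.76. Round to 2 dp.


Per kg fuel: CO2 = (C/12 kmol)*22.4 = (0.851/12)*22.4 = 1.58853 Nm^3
Per kg fuel: H2O = (H/2 kmol)*22.4 = (0.11/2)*22.4 = 1.23200 Nm^3
O2 needed per kg fuel = C/12 + H/4 = 0.851/12 + 0.11/4 = 0.09841667 kmol
Per kg fuel: N2 = O2*3.76*22.4 = 0.09841667*3.76*22.4 = 8.28905 Nm^3
Total per kg = 1.58853 + 1.23200 + 8.28905 = 11.10958 Nm^3
Total = 11.10958 * 4.0 = 44.44 Nm^3


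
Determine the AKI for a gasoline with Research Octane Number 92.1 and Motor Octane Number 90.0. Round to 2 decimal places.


AKI = (RON + MON) / 2
AKI = (92.1 + 90.0) / 2
AKI = 182.1 / 2 = 91.05


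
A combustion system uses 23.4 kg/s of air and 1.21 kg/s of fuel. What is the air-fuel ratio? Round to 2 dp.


AFR = m_air / m_fuel
AFR = 23.4 / 1.21 = 19.34


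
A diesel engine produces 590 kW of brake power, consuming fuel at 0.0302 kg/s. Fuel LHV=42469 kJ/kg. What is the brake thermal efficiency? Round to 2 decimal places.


eta_BTE = (BP / (mf * LHV)) * 100
Denominator = 0.0302 * 42469 = 1282.5638 kW
eta_BTE = (590 / 1282.5638) * 100 = 46.00%


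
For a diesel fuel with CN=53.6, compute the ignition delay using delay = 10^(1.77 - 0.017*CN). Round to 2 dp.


delay = 10^(1.77 - 0.017*CN)
Exponent = 1.77 - 0.017*53.6 = 0.8588
delay = 10^0.8588 = 7.22 ms


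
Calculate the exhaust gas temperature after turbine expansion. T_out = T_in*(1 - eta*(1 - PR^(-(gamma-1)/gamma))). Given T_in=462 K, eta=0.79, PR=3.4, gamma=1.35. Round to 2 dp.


T_out = T_in * (1 - eta * (1 - PR^(-(gamma-1)/gamma)))
Exponent = -(1.35-1)/1.35 = -0.25925926
PR^exp = 3.4^(-0.25925926) = 0.72813041
Factor = 1 - 0.79*(1 - 0.72813041) = 0.78522302
T_out = 462 * 0.78522302 = 362.77 K


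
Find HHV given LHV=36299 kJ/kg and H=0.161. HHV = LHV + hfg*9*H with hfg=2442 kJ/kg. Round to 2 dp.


HHV = LHV + hfg * 9 * H
Water addition = 2442 * 9 * 0.161 = 3538.458 kJ/kg
HHV = 36299 + 3538.458 = 39837.46 kJ/kg


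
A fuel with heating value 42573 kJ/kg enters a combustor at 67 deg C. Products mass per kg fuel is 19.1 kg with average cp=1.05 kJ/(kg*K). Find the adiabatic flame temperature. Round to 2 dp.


T_ad = T_in + Hc / (m_p * cp)
Denominator = 19.1 * 1.05 = 20.0550
Temperature rise = 42573 / 20.0550 = 2122.81 K
T_ad = 67 + 2122.81 = 2189.81 deg C


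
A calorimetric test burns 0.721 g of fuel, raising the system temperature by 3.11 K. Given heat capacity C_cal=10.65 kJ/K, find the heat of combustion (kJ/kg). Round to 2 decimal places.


Hc = C_cal * delta_T / m_fuel
Q_released = 10.65 * 3.11 = 33.1215 kJ
m_fuel = 0.721 g = 0.721/1000 kg = 0.000721 kg
Hc = 33.1215 / 0.000721 = 45938.28 kJ/kg


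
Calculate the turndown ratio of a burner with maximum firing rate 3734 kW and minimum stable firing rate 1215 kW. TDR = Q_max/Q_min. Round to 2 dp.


TDR = Q_max / Q_min
TDR = 3734 / 1215 = 3.07


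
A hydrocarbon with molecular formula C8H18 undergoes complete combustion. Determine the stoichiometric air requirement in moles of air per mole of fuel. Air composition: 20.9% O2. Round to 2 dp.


Balanced combustion: C8H18 + 12.5 O2 -> 8 CO2 + 9 H2O
O2 needed = C + H/4 = 8 + 18/4 = 12.50 moles
Air moles = O2 / 0.209 = 12.50 / 0.209 = 59.81 moles air


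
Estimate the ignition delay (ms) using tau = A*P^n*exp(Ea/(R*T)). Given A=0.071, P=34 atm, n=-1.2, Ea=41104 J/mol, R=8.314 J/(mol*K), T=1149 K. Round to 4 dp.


tau = A * P^n * exp(Ea/(R*T))
P^n = 34^(-1.2) = 0.01452865
Ea/(R*T) = 41104/(8.314*1149) = 4.302829
exp(Ea/(R*T)) = 73.908550
tau = 0.071 * 0.01452865 * 73.908550 = 0.0762 ms


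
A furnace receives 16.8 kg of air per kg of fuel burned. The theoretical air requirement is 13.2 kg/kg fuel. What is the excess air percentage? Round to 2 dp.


Excess air = actual - stoichiometric = 16.8 - 13.2 = 3.60 kg/kg fuel
Excess air % = (excess / stoich) * 100 = (3.60 / 13.2) * 100 = 27.27%


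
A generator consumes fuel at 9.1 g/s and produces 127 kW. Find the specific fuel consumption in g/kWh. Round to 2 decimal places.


SFC = (mf / BP) * 3600
Rate = 9.1 / 127 = 0.071654 g/(s*kW)
SFC = 0.071654 * 3600 = 257.95 g/kWh


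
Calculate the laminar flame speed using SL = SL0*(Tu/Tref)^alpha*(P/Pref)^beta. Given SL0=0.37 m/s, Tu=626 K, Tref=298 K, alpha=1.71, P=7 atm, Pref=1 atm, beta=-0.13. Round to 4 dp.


SL = SL0 * (Tu/Tref)^alpha * (P/Pref)^beta
T ratio = 626/298 = 2.10067114
(T ratio)^alpha = 2.10067114^1.71 = 3.558216
(P/Pref)^beta = 7^(-0.13) = 0.776492
SL = 0.37 * 3.558216 * 0.776492 = 1.0223 m/s


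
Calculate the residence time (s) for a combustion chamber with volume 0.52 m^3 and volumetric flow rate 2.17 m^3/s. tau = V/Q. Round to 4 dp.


tau = V / Q_flow
tau = 0.52 / 2.17 = 0.2396 s


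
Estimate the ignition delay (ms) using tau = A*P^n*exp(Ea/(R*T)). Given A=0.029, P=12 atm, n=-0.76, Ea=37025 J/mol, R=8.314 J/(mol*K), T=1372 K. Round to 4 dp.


tau = A * P^n * exp(Ea/(R*T))
P^n = 12^(-0.76) = 0.15129419
Ea/(R*T) = 37025/(8.314*1372) = 3.245869
exp(Ea/(R*T)) = 25.684010
tau = 0.029 * 0.15129419 * 25.684010 = 0.1127 ms


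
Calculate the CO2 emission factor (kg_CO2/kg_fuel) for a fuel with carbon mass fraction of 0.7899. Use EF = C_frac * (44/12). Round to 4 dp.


EF = C_frac * (M_CO2 / M_C)
EF = 0.7899 * (44/12)
EF = 0.7899 * 3.666667 = 2.8963 kg_CO2/kg_fuel


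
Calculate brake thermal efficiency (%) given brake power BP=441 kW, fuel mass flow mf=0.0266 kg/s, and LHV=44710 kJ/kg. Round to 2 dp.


eta_BTE = (BP / (mf * LHV)) * 100
Denominator = 0.0266 * 44710 = 1189.2860 kW
eta_BTE = (441 / 1189.2860) * 100 = 37.08%


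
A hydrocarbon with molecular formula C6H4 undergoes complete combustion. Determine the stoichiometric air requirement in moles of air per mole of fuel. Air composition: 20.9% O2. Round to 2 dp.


Balanced combustion: C6H4 + 7 O2 -> 6 CO2 + 2 H2O
O2 needed = C + H/4 = 6 + 4/4 = 7.00 moles
Air moles = O2 / 0.209 = 7.00 / 0.209 = 33.49 moles air


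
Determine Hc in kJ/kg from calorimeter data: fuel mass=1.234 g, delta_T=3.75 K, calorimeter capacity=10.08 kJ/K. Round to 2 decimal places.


Hc = C_cal * delta_T / m_fuel
Q_released = 10.08 * 3.75 = 37.8000 kJ
m_fuel = 1.234 g = 1.234/1000 kg = 0.001234 kg
Hc = 37.8000 / 0.001234 = 30632.09 kJ/kg


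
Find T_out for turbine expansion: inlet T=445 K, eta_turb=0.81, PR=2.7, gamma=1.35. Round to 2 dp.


T_out = T_in * (1 - eta * (1 - PR^(-(gamma-1)/gamma)))
Exponent = -(1.35-1)/1.35 = -0.25925926
PR^exp = 2.7^(-0.25925926) = 0.77297411
Factor = 1 - 0.81*(1 - 0.77297411) = 0.81610903
T_out = 445 * 0.81610903 = 363.17 K


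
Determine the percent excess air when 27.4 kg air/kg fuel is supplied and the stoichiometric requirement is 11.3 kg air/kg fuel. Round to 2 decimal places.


Excess air = actual - stoichiometric = 27.4 - 11.3 = 16.10 kg/kg fuel
Excess air % = (excess / stoich) * 100 = (16.10 / 11.3) * 100 = 142.48%


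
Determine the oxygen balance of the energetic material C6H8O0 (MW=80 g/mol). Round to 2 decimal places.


OB = -1600 * (2C + H/2 - O) / MW
Inner = 2*6 + 8/2 - 0 = 16.00
OB = -1600 * 16.00 / 80 = -320.00%


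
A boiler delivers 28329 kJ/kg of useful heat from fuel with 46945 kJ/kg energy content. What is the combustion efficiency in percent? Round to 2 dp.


Efficiency = (Q_useful / Q_fuel) * 100
Efficiency = (28329 / 46945) * 100
Efficiency = 0.6035 * 100 = 60.35%


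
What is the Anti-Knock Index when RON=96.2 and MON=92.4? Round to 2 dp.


AKI = (RON + MON) / 2
AKI = (96.2 + 92.4) / 2
AKI = 188.6 / 2 = 94.30


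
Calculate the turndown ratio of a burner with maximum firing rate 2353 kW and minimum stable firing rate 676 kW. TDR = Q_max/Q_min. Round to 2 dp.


TDR = Q_max / Q_min
TDR = 2353 / 676 = 3.48


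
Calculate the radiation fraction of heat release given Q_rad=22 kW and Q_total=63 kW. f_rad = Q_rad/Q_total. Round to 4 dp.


f_rad = Q_rad / Q_total
f_rad = 22 / 63 = 0.3492


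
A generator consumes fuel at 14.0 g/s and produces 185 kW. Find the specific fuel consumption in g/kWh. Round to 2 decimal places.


SFC = (mf / BP) * 3600
Rate = 14.0 / 185 = 0.075676 g/(s*kW)
SFC = 0.075676 * 3600 = 272.43 g/kWh


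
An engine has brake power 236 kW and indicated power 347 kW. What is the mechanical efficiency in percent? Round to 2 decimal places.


eta_mech = (BP / IP) * 100
Ratio = 236 / 347 = 0.6801
eta_mech = 0.6801 * 100 = 68.01%


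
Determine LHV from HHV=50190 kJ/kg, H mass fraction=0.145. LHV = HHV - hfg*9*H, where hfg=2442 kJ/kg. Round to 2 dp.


LHV = HHV - hfg * 9 * H
Water correction = 2442 * 9 * 0.145 = 3186.810 kJ/kg
LHV = 50190 - 3186.810 = 47003.19 kJ/kg


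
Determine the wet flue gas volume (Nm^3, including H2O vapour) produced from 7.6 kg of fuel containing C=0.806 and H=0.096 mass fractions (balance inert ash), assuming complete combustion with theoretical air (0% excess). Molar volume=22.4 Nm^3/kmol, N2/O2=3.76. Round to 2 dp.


Per kg fuel: CO2 = (C/12 kmol)*22.4 = (0.806/12)*22.4 = 1.50453 Nm^3
Per kg fuel: H2O = (H/2 kmol)*22.4 = (0.096/2)*22.4 = 1.07520 Nm^3
O2 needed per kg fuel = C/12 + H/4 = 0.806/12 + 0.096/4 = 0.09116667 kmol
Per kg fuel: N2 = O2*3.76*22.4 = 0.09116667*3.76*22.4 = 7.67842 Nm^3
Total per kg = 1.50453 + 1.07520 + 7.67842 = 10.25815 Nm^3
Total = 10.25815 * 7.6 = 77.96 Nm^3


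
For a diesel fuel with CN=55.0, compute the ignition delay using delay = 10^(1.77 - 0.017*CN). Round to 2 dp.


delay = 10^(1.77 - 0.017*CN)
Exponent = 1.77 - 0.017*55.0 = 0.8350
delay = 10^0.8350 = 6.84 ms


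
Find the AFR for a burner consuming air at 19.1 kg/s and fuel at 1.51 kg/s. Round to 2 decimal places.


AFR = m_air / m_fuel
AFR = 19.1 / 1.51 = 12.65


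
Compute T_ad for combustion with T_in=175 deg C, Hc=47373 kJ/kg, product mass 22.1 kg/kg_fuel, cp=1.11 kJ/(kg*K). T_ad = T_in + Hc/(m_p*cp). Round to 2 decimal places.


T_ad = T_in + Hc / (m_p * cp)
Denominator = 22.1 * 1.11 = 24.5310
Temperature rise = 47373 / 24.5310 = 1931.15 K
T_ad = 175 + 1931.15 = 2106.15 deg C


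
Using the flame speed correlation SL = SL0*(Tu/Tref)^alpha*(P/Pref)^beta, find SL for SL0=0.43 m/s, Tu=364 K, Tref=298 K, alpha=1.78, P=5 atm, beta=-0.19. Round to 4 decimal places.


SL = SL0 * (Tu/Tref)^alpha * (P/Pref)^beta
T ratio = 364/298 = 1.22147651
(T ratio)^alpha = 1.22147651^1.78 = 1.427761
(P/Pref)^beta = 5^(-0.19) = 0.736539
SL = 0.43 * 1.427761 * 0.736539 = 0.4522 m/s


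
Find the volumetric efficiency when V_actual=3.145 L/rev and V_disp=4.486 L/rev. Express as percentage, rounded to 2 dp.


eta_v = (V_actual / V_disp) * 100
Ratio = 3.145 / 4.486 = 0.7011
eta_v = 0.7011 * 100 = 70.11%


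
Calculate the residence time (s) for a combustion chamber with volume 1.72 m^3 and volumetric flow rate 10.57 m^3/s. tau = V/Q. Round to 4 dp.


tau = V / Q_flow
tau = 1.72 / 10.57 = 0.1627 s


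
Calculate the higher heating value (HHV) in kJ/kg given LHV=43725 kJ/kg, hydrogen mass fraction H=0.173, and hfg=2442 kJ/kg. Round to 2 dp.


HHV = LHV + hfg * 9 * H
Water addition = 2442 * 9 * 0.173 = 3802.194 kJ/kg
HHV = 43725 + 3802.194 = 47527.19 kJ/kg


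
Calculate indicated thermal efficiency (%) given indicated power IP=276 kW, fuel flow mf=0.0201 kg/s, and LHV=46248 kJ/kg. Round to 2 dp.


eta_ith = (IP / (mf * LHV)) * 100
Denominator = 0.0201 * 46248 = 929.5848 kW
eta_ith = (276 / 929.5848) * 100 = 29.69%


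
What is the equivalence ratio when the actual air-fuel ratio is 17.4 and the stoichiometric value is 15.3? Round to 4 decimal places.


phi = AFR_stoich / AFR_actual
phi = 15.3 / 17.4 = 0.8793


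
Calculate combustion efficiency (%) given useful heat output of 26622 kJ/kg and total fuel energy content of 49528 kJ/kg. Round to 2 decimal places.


Efficiency = (Q_useful / Q_fuel) * 100
Efficiency = (26622 / 49528) * 100
Efficiency = 0.5375 * 100 = 53.75%


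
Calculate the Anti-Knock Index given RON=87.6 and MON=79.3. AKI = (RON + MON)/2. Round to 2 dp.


AKI = (RON + MON) / 2
AKI = (87.6 + 79.3) / 2
AKI = 166.9 / 2 = 83.45


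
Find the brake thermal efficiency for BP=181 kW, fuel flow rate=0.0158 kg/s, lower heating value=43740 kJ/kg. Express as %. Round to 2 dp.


eta_BTE = (BP / (mf * LHV)) * 100
Denominator = 0.0158 * 43740 = 691.0920 kW
eta_BTE = (181 / 691.0920) * 100 = 26.19%


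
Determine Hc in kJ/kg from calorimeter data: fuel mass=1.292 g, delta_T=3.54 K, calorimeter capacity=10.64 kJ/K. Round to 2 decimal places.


Hc = C_cal * delta_T / m_fuel
Q_released = 10.64 * 3.54 = 37.6656 kJ
m_fuel = 1.292 g = 1.292/1000 kg = 0.001292 kg
Hc = 37.6656 / 0.001292 = 29152.94 kJ/kg


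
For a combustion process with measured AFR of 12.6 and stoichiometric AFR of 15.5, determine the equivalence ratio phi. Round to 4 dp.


phi = AFR_stoich / AFR_actual
phi = 15.5 / 12.6 = 1.2302


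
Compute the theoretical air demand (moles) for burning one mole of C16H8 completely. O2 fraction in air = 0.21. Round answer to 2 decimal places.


Balanced combustion: C16H8 + 18 O2 -> 16 CO2 + 4 H2O
O2 needed = C + H/4 = 16 + 8/4 = 18.00 moles
Air moles = O2 / 0.21 = 18.00 / 0.21 = 85.71 moles air


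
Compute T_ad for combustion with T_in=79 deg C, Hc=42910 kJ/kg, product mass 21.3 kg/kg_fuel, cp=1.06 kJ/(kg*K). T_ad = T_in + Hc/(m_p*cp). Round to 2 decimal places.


T_ad = T_in + Hc / (m_p * cp)
Denominator = 21.3 * 1.06 = 22.5780
Temperature rise = 42910 / 22.5780 = 1900.52 K
T_ad = 79 + 1900.52 = 1979.52 deg C


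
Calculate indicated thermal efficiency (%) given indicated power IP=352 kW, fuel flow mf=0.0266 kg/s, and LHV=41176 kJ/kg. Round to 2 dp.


eta_ith = (IP / (mf * LHV)) * 100
Denominator = 0.0266 * 41176 = 1095.2816 kW
eta_ith = (352 / 1095.2816) * 100 = 32.14%


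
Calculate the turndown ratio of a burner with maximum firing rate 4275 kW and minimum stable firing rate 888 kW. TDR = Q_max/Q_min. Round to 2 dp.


TDR = Q_max / Q_min
TDR = 4275 / 888 = 4.81


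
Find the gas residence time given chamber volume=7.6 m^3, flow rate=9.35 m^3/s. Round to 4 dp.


tau = V / Q_flow
tau = 7.6 / 9.35 = 0.8128 s


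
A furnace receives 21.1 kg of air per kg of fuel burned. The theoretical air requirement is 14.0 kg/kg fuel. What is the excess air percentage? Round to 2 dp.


Excess air = actual - stoichiometric = 21.1 - 14.0 = 7.10 kg/kg fuel
Excess air % = (excess / stoich) * 100 = (7.10 / 14.0) * 100 = 50.71%


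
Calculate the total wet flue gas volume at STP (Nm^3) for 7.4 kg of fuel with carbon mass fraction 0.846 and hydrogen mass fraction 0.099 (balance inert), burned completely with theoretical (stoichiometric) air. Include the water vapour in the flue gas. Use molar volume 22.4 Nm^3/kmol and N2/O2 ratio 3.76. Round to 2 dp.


Per kg fuel: CO2 = (C/12 kmol)*22.4 = (0.846/12)*22.4 = 1.57920 Nm^3
Per kg fuel: H2O = (H/2 kmol)*22.4 = (0.099/2)*22.4 = 1.10880 Nm^3
O2 needed per kg fuel = C/12 + H/4 = 0.846/12 + 0.099/4 = 0.09525000 kmol
Per kg fuel: N2 = O2*3.76*22.4 = 0.09525000*3.76*22.4 = 8.02234 Nm^3
Total per kg = 1.57920 + 1.10880 + 8.02234 = 10.71034 Nm^3
Total = 10.71034 * 7.4 = 79.26 Nm^3


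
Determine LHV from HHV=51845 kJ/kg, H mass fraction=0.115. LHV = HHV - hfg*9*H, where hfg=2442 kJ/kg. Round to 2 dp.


LHV = HHV - hfg * 9 * H
Water correction = 2442 * 9 * 0.115 = 2527.470 kJ/kg
LHV = 51845 - 2527.470 = 49317.53 kJ/kg


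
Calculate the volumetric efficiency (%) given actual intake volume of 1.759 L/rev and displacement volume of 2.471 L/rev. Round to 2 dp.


eta_v = (V_actual / V_disp) * 100
Ratio = 1.759 / 2.471 = 0.7119
eta_v = 0.7119 * 100 = 71.19%


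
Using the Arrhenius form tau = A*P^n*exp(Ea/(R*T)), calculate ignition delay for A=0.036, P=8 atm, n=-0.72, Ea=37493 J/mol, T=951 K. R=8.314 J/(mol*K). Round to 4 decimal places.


tau = A * P^n * exp(Ea/(R*T))
P^n = 8^(-0.72) = 0.22375627
Ea/(R*T) = 37493/(8.314*951) = 4.741979
exp(Ea/(R*T)) = 114.660927
tau = 0.036 * 0.22375627 * 114.660927 = 0.9236 ms


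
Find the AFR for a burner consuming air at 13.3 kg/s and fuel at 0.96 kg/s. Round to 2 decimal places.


AFR = m_air / m_fuel
AFR = 13.3 / 0.96 = 13.85


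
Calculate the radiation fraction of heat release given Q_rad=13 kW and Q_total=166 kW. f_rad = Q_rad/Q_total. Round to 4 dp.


f_rad = Q_rad / Q_total
f_rad = 13 / 166 = 0.0783


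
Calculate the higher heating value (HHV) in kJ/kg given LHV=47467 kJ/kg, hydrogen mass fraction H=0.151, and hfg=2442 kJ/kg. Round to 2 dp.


HHV = LHV + hfg * 9 * H
Water addition = 2442 * 9 * 0.151 = 3318.678 kJ/kg
HHV = 47467 + 3318.678 = 50785.68 kJ/kg


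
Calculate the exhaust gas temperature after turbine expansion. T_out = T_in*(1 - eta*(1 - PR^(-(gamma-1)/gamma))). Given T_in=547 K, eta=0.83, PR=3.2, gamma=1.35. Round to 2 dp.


T_out = T_in * (1 - eta * (1 - PR^(-(gamma-1)/gamma)))
Exponent = -(1.35-1)/1.35 = -0.25925926
PR^exp = 3.2^(-0.25925926) = 0.73966521
Factor = 1 - 0.83*(1 - 0.73966521) = 0.78392212
T_out = 547 * 0.78392212 = 428.81 K


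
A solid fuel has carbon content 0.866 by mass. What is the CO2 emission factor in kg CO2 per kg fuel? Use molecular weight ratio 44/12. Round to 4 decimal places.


EF = C_frac * (M_CO2 / M_C)
EF = 0.866 * (44/12)
EF = 0.866 * 3.666667 = 3.1753 kg_CO2/kg_fuel


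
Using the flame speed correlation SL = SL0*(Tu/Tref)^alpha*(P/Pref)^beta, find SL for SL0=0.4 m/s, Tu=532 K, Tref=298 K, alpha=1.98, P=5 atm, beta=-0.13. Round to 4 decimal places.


SL = SL0 * (Tu/Tref)^alpha * (P/Pref)^beta
T ratio = 532/298 = 1.78523490
(T ratio)^alpha = 1.78523490^1.98 = 3.150336
(P/Pref)^beta = 5^(-0.13) = 0.811211
SL = 0.4 * 3.150336 * 0.811211 = 1.0222 m/s


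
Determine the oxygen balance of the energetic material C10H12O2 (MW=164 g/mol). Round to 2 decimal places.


OB = -1600 * (2C + H/2 - O) / MW
Inner = 2*10 + 12/2 - 2 = 24.00
OB = -1600 * 24.00 / 164 = -234.15%


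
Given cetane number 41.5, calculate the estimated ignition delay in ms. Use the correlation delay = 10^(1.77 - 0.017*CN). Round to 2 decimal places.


delay = 10^(1.77 - 0.017*CN)
Exponent = 1.77 - 0.017*41.5 = 1.0645
delay = 10^1.0645 = 11.60 ms


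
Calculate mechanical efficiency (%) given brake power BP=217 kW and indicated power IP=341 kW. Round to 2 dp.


eta_mech = (BP / IP) * 100
Ratio = 217 / 341 = 0.6364
eta_mech = 0.6364 * 100 = 63.64%


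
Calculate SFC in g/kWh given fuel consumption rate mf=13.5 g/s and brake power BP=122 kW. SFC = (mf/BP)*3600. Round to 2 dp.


SFC = (mf / BP) * 3600
Rate = 13.5 / 122 = 0.110656 g/(s*kW)
SFC = 0.110656 * 3600 = 398.36 g/kWh


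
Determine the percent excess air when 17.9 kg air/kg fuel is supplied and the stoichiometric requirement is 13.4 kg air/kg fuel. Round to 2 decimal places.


Excess air = actual - stoichiometric = 17.9 - 13.4 = 4.50 kg/kg fuel
Excess air % = (excess / stoich) * 100 = (4.50 / 13.4) * 100 = 33.58%


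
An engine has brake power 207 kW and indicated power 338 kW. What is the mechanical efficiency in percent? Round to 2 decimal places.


eta_mech = (BP / IP) * 100
Ratio = 207 / 338 = 0.6124
eta_mech = 0.6124 * 100 = 61.24%


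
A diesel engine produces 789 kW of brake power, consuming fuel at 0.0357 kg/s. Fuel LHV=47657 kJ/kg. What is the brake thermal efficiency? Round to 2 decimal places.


eta_BTE = (BP / (mf * LHV)) * 100
Denominator = 0.0357 * 47657 = 1701.3549 kW
eta_BTE = (789 / 1701.3549) * 100 = 46.37%


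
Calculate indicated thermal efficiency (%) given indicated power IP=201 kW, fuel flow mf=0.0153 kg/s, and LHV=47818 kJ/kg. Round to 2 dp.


eta_ith = (IP / (mf * LHV)) * 100
Denominator = 0.0153 * 47818 = 731.6154 kW
eta_ith = (201 / 731.6154) * 100 = 27.47%


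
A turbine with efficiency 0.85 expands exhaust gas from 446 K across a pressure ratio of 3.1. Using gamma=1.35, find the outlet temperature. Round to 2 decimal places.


T_out = T_in * (1 - eta * (1 - PR^(-(gamma-1)/gamma)))
Exponent = -(1.35-1)/1.35 = -0.25925926
PR^exp = 3.1^(-0.25925926) = 0.74577862
Factor = 1 - 0.85*(1 - 0.74577862) = 0.78391183
T_out = 446 * 0.78391183 = 349.62 K


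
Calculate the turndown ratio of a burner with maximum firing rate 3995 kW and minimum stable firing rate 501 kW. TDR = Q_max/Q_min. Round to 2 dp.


TDR = Q_max / Q_min
TDR = 3995 / 501 = 7.97


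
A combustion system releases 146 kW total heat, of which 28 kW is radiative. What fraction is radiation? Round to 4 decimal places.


f_rad = Q_rad / Q_total
f_rad = 28 / 146 = 0.1918


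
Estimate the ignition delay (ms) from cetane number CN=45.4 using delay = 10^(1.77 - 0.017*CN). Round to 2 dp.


delay = 10^(1.77 - 0.017*CN)
Exponent = 1.77 - 0.017*45.4 = 0.9982
delay = 10^0.9982 = 9.96 ms


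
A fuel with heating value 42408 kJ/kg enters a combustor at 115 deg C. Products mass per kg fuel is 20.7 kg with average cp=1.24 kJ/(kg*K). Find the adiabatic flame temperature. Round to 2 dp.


T_ad = T_in + Hc / (m_p * cp)
Denominator = 20.7 * 1.24 = 25.6680
Temperature rise = 42408 / 25.6680 = 1652.17 K
T_ad = 115 + 1652.17 = 1767.17 deg C


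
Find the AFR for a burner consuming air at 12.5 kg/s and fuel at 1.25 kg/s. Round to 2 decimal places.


AFR = m_air / m_fuel
AFR = 12.5 / 1.25 = 10.00


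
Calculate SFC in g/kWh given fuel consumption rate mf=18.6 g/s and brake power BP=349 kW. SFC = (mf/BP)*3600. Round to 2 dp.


SFC = (mf / BP) * 3600
Rate = 18.6 / 349 = 0.053295 g/(s*kW)
SFC = 0.053295 * 3600 = 191.86 g/kWh


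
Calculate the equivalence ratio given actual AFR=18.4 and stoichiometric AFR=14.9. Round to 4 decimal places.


phi = AFR_stoich / AFR_actual
phi = 14.9 / 18.4 = 0.8098


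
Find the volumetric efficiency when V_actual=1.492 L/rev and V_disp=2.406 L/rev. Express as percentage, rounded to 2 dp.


eta_v = (V_actual / V_disp) * 100
Ratio = 1.492 / 2.406 = 0.6201
eta_v = 0.6201 * 100 = 62.01%


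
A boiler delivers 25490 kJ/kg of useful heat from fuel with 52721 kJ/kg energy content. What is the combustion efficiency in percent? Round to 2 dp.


Efficiency = (Q_useful / Q_fuel) * 100
Efficiency = (25490 / 52721) * 100
Efficiency = 0.4835 * 100 = 48.35%


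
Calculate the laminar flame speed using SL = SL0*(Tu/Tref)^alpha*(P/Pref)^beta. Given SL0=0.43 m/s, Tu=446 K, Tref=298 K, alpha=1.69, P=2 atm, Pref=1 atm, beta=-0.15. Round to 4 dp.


SL = SL0 * (Tu/Tref)^alpha * (P/Pref)^beta
T ratio = 446/298 = 1.49664430
(T ratio)^alpha = 1.49664430^1.69 = 1.976744
(P/Pref)^beta = 2^(-0.15) = 0.901250
SL = 0.43 * 1.976744 * 0.901250 = 0.7661 m/s


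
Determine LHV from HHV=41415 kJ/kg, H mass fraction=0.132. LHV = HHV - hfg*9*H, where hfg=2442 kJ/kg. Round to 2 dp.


LHV = HHV - hfg * 9 * H
Water correction = 2442 * 9 * 0.132 = 2901.096 kJ/kg
LHV = 41415 - 2901.096 = 38513.90 kJ/kg


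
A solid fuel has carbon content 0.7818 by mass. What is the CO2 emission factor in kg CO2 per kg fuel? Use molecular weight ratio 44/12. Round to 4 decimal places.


EF = C_frac * (M_CO2 / M_C)
EF = 0.7818 * (44/12)
EF = 0.7818 * 3.666667 = 2.8666 kg_CO2/kg_fuel


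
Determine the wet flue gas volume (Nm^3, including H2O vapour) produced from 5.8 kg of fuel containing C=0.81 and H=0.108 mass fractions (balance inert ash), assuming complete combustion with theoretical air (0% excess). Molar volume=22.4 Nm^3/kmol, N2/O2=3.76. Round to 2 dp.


Per kg fuel: CO2 = (C/12 kmol)*22.4 = (0.81/12)*22.4 = 1.51200 Nm^3
Per kg fuel: H2O = (H/2 kmol)*22.4 = (0.108/2)*22.4 = 1.20960 Nm^3
O2 needed per kg fuel = C/12 + H/4 = 0.81/12 + 0.108/4 = 0.09450000 kmol
Per kg fuel: N2 = O2*3.76*22.4 = 0.09450000*3.76*22.4 = 7.95917 Nm^3
Total per kg = 1.51200 + 1.20960 + 7.95917 = 10.68077 Nm^3
Total = 10.68077 * 5.8 = 61.95 Nm^3


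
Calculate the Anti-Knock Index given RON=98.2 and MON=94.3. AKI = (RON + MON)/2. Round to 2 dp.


AKI = (RON + MON) / 2
AKI = (98.2 + 94.3) / 2
AKI = 192.5 / 2 = 96.25


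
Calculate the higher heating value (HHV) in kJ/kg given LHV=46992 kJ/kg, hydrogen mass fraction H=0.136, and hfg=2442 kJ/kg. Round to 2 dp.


HHV = LHV + hfg * 9 * H
Water addition = 2442 * 9 * 0.136 = 2989.008 kJ/kg
HHV = 46992 + 2989.008 = 49981.01 kJ/kg


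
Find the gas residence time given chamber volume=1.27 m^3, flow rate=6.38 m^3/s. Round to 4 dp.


tau = V / Q_flow
tau = 1.27 / 6.38 = 0.1991 s


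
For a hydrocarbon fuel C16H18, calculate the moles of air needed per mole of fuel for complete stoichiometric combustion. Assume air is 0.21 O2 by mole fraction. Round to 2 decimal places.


Balanced combustion: C16H18 + 20.5 O2 -> 16 CO2 + 9 H2O
O2 needed = C + H/4 = 16 + 18/4 = 20.50 moles
Air moles = O2 / 0.21 = 20.50 / 0.21 = 97.62 moles air


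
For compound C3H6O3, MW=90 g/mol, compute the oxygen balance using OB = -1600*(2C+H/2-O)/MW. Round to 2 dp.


OB = -1600 * (2C + H/2 - O) / MW
Inner = 2*3 + 6/2 - 3 = 6.00
OB = -1600 * 6.00 / 90 = -106.67%


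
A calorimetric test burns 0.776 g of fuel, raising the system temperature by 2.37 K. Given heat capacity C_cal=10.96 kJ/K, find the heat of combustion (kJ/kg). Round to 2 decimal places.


Hc = C_cal * delta_T / m_fuel
Q_released = 10.96 * 2.37 = 25.9752 kJ
m_fuel = 0.776 g = 0.776/1000 kg = 0.000776 kg
Hc = 25.9752 / 0.000776 = 33473.20 kJ/kg


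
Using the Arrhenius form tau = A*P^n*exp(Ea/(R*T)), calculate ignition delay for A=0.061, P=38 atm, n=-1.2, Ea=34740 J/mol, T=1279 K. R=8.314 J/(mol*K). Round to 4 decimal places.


tau = A * P^n * exp(Ea/(R*T))
P^n = 38^(-1.2) = 0.01271334
Ea/(R*T) = 34740/(8.314*1279) = 3.267001
exp(Ea/(R*T)) = 26.232546
tau = 0.061 * 0.01271334 * 26.232546 = 0.0203 ms


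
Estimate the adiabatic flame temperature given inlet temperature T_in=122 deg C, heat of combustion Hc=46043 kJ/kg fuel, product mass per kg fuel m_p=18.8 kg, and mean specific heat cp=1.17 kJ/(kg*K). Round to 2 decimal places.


T_ad = T_in + Hc / (m_p * cp)
Denominator = 18.8 * 1.17 = 21.9960
Temperature rise = 46043 / 21.9960 = 2093.24 K
T_ad = 122 + 2093.24 = 2215.24 deg C


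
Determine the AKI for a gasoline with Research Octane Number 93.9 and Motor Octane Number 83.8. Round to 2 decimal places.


AKI = (RON + MON) / 2
AKI = (93.9 + 83.8) / 2
AKI = 177.7 / 2 = 88.85


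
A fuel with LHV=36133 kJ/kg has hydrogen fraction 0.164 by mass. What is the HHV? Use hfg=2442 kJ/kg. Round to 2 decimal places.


HHV = LHV + hfg * 9 * H
Water addition = 2442 * 9 * 0.164 = 3604.392 kJ/kg
HHV = 36133 + 3604.392 = 39737.39 kJ/kg


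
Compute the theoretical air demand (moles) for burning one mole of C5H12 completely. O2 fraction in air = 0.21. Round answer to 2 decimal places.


Balanced combustion: C5H12 + 8 O2 -> 5 CO2 + 6 H2O
O2 needed = C + H/4 = 5 + 12/4 = 8.00 moles
Air moles = O2 / 0.21 = 8.00 / 0.21 = 38.10 moles air


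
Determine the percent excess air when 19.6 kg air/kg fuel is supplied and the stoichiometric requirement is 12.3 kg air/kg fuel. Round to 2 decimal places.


Excess air = actual - stoichiometric = 19.6 - 12.3 = 7.30 kg/kg fuel
Excess air % = (excess / stoich) * 100 = (7.30 / 12.3) * 100 = 59.35%


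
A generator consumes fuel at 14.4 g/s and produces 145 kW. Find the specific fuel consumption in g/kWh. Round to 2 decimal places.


SFC = (mf / BP) * 3600
Rate = 14.4 / 145 = 0.099310 g/(s*kW)
SFC = 0.099310 * 3600 = 357.52 g/kWh


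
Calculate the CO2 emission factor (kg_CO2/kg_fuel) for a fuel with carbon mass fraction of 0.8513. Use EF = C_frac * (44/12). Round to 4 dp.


EF = C_frac * (M_CO2 / M_C)
EF = 0.8513 * (44/12)
EF = 0.8513 * 3.666667 = 3.1214 kg_CO2/kg_fuel


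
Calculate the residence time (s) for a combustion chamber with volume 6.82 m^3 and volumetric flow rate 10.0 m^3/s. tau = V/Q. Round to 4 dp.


tau = V / Q_flow
tau = 6.82 / 10.0 = 0.6820 s


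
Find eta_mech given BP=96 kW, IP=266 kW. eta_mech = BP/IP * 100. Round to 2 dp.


eta_mech = (BP / IP) * 100
Ratio = 96 / 266 = 0.3609
eta_mech = 0.3609 * 100 = 36.09%


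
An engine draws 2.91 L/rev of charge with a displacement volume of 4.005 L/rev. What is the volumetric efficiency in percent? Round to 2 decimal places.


eta_v = (V_actual / V_disp) * 100
Ratio = 2.91 / 4.005 = 0.7266
eta_v = 0.7266 * 100 = 72.66%


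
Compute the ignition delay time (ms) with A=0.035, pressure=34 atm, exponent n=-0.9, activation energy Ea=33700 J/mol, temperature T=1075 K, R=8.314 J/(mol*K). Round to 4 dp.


tau = A * P^n * exp(Ea/(R*T))
P^n = 34^(-0.9) = 0.04184745
Ea/(R*T) = 33700/(8.314*1075) = 3.770608
exp(Ea/(R*T)) = 43.406460
tau = 0.035 * 0.04184745 * 43.406460 = 0.0636 ms


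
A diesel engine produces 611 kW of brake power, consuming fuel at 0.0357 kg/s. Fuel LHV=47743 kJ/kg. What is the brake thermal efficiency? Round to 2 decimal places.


eta_BTE = (BP / (mf * LHV)) * 100
Denominator = 0.0357 * 47743 = 1704.4251 kW
eta_BTE = (611 / 1704.4251) * 100 = 35.85%


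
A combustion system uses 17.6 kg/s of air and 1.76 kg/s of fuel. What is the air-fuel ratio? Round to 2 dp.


AFR = m_air / m_fuel
AFR = 17.6 / 1.76 = 10.00


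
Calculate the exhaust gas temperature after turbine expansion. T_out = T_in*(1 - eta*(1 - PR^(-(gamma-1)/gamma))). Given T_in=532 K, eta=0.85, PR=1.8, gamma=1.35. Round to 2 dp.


T_out = T_in * (1 - eta * (1 - PR^(-(gamma-1)/gamma)))
Exponent = -(1.35-1)/1.35 = -0.25925926
PR^exp = 1.8^(-0.25925926) = 0.85865408
Factor = 1 - 0.85*(1 - 0.85865408) = 0.87985597
T_out = 532 * 0.87985597 = 468.08 K


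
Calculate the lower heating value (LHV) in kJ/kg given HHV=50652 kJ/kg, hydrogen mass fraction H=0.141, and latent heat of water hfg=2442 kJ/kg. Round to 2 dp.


LHV = HHV - hfg * 9 * H
Water correction = 2442 * 9 * 0.141 = 3098.898 kJ/kg
LHV = 50652 - 3098.898 = 47553.10 kJ/kg


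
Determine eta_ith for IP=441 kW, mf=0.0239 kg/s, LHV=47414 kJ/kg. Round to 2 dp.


eta_ith = (IP / (mf * LHV)) * 100
Denominator = 0.0239 * 47414 = 1133.1946 kW
eta_ith = (441 / 1133.1946) * 100 = 38.92%


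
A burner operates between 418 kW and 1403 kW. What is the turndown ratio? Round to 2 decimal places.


TDR = Q_max / Q_min
TDR = 1403 / 418 = 3.36


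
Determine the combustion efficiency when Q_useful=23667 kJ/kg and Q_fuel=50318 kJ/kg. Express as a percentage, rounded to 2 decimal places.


Efficiency = (Q_useful / Q_fuel) * 100
Efficiency = (23667 / 50318) * 100
Efficiency = 0.4703 * 100 = 47.03%


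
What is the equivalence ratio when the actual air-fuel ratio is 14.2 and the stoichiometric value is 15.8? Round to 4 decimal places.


phi = AFR_stoich / AFR_actual
phi = 15.8 / 14.2 = 1.1127


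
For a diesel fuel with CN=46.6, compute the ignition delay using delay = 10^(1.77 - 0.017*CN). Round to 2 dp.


delay = 10^(1.77 - 0.017*CN)
Exponent = 1.77 - 0.017*46.6 = 0.9778
delay = 10^0.9778 = 9.50 ms


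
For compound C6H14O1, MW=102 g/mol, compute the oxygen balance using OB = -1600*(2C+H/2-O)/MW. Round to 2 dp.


OB = -1600 * (2C + H/2 - O) / MW
Inner = 2*6 + 14/2 - 1 = 18.00
OB = -1600 * 18.00 / 102 = -282.35%


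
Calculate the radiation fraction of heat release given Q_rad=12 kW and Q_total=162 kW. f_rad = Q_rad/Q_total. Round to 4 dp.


f_rad = Q_rad / Q_total
f_rad = 12 / 162 = 0.0741


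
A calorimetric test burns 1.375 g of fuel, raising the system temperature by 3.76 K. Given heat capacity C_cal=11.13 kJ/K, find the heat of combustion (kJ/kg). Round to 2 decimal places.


Hc = C_cal * delta_T / m_fuel
Q_released = 11.13 * 3.76 = 41.8488 kJ
m_fuel = 1.375 g = 1.375/1000 kg = 0.001375 kg
Hc = 41.8488 / 0.001375 = 30435.49 kJ/kg


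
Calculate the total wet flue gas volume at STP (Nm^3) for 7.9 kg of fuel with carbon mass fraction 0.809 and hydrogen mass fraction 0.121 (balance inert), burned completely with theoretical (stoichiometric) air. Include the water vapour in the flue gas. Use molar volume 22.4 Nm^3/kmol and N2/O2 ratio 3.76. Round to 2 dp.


Per kg fuel: CO2 = (C/12 kmol)*22.4 = (0.809/12)*22.4 = 1.51013 Nm^3
Per kg fuel: H2O = (H/2 kmol)*22.4 = (0.121/2)*22.4 = 1.35520 Nm^3
O2 needed per kg fuel = C/12 + H/4 = 0.809/12 + 0.121/4 = 0.09766667 kmol
Per kg fuel: N2 = O2*3.76*22.4 = 0.09766667*3.76*22.4 = 8.22588 Nm^3
Total per kg = 1.51013 + 1.35520 + 8.22588 = 11.09121 Nm^3
Total = 11.09121 * 7.9 = 87.62 Nm^3


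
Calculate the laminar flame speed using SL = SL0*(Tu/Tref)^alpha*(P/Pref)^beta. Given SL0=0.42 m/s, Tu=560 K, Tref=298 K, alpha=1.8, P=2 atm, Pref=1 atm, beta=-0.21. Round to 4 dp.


SL = SL0 * (Tu/Tref)^alpha * (P/Pref)^beta
T ratio = 560/298 = 1.87919463
(T ratio)^alpha = 1.87919463^1.8 = 3.112785
(P/Pref)^beta = 2^(-0.21) = 0.864537
SL = 0.42 * 3.112785 * 0.864537 = 1.1303 m/s


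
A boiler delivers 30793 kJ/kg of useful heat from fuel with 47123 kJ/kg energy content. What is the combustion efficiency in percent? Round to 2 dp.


Efficiency = (Q_useful / Q_fuel) * 100
Efficiency = (30793 / 47123) * 100
Efficiency = 0.6535 * 100 = 65.35%


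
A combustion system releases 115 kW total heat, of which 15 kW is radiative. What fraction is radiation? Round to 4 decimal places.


f_rad = Q_rad / Q_total
f_rad = 15 / 115 = 0.1304


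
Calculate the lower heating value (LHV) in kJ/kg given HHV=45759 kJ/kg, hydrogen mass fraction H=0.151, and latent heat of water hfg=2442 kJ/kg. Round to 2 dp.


LHV = HHV - hfg * 9 * H
Water correction = 2442 * 9 * 0.151 = 3318.678 kJ/kg
LHV = 45759 - 3318.678 = 42440.32 kJ/kg


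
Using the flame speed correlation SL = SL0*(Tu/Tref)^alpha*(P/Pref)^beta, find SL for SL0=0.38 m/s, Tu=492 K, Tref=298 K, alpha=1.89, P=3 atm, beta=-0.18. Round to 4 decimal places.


SL = SL0 * (Tu/Tref)^alpha * (P/Pref)^beta
T ratio = 492/298 = 1.65100671
(T ratio)^alpha = 1.65100671^1.89 = 2.579558
(P/Pref)^beta = 3^(-0.18) = 0.820575
SL = 0.38 * 2.579558 * 0.820575 = 0.8044 m/s


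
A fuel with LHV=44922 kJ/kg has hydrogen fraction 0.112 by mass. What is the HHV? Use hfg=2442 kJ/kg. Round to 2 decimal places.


HHV = LHV + hfg * 9 * H
Water addition = 2442 * 9 * 0.112 = 2461.536 kJ/kg
HHV = 44922 + 2461.536 = 47383.54 kJ/kg


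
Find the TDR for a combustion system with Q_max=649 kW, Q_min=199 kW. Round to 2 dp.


TDR = Q_max / Q_min
TDR = 649 / 199 = 3.26


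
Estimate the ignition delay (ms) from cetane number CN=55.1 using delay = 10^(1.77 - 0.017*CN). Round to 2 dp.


delay = 10^(1.77 - 0.017*CN)
Exponent = 1.77 - 0.017*55.1 = 0.8333
delay = 10^0.8333 = 6.81 ms


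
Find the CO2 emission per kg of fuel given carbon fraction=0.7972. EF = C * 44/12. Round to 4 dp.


EF = C_frac * (M_CO2 / M_C)
EF = 0.7972 * (44/12)
EF = 0.7972 * 3.666667 = 2.9231 kg_CO2/kg_fuel


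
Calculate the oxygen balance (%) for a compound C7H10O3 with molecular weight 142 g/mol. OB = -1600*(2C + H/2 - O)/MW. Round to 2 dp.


OB = -1600 * (2C + H/2 - O) / MW
Inner = 2*7 + 10/2 - 3 = 16.00
OB = -1600 * 16.00 / 142 = -180.28%


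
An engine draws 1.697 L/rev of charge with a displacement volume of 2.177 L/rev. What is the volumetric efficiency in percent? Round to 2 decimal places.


eta_v = (V_actual / V_disp) * 100
Ratio = 1.697 / 2.177 = 0.7795
eta_v = 0.7795 * 100 = 77.95%


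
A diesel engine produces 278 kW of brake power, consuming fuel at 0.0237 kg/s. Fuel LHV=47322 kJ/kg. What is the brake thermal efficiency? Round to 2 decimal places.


eta_BTE = (BP / (mf * LHV)) * 100
Denominator = 0.0237 * 47322 = 1121.5314 kW
eta_BTE = (278 / 1121.5314) * 100 = 24.79%


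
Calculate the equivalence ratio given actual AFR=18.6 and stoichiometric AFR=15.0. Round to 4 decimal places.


phi = AFR_stoich / AFR_actual
phi = 15.0 / 18.6 = 0.8065


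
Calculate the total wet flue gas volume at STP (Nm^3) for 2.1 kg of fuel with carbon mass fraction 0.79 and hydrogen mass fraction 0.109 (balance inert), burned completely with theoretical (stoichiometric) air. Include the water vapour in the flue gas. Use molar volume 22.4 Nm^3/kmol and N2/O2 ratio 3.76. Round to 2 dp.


Per kg fuel: CO2 = (C/12 kmol)*22.4 = (0.79/12)*22.4 = 1.47467 Nm^3
Per kg fuel: H2O = (H/2 kmol)*22.4 = (0.109/2)*22.4 = 1.22080 Nm^3
O2 needed per kg fuel = C/12 + H/4 = 0.79/12 + 0.109/4 = 0.09308333 kmol
Per kg fuel: N2 = O2*3.76*22.4 = 0.09308333*3.76*22.4 = 7.83985 Nm^3
Total per kg = 1.47467 + 1.22080 + 7.83985 = 10.53532 Nm^3
Total = 10.53532 * 2.1 = 22.12 Nm^3


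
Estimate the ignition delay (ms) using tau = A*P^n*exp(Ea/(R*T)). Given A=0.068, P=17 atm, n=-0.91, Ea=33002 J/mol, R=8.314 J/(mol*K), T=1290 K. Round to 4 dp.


tau = A * P^n * exp(Ea/(R*T))
P^n = 17^(-0.91) = 0.07590869
Ea/(R*T) = 33002/(8.314*1290) = 3.077092
exp(Ea/(R*T)) = 21.695228
tau = 0.068 * 0.07590869 * 21.695228 = 0.1120 ms


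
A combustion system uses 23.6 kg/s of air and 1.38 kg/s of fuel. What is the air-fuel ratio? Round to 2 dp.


AFR = m_air / m_fuel
AFR = 23.6 / 1.38 = 17.10


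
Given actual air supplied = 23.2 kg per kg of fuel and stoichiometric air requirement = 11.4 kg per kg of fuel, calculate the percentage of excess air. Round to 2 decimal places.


Excess air = actual - stoichiometric = 23.2 - 11.4 = 11.80 kg/kg fuel
Excess air % = (excess / stoich) * 100 = (11.80 / 11.4) * 100 = 103.51%


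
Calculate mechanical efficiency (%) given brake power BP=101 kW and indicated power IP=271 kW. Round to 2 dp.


eta_mech = (BP / IP) * 100
Ratio = 101 / 271 = 0.3727
eta_mech = 0.3727 * 100 = 37.27%
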